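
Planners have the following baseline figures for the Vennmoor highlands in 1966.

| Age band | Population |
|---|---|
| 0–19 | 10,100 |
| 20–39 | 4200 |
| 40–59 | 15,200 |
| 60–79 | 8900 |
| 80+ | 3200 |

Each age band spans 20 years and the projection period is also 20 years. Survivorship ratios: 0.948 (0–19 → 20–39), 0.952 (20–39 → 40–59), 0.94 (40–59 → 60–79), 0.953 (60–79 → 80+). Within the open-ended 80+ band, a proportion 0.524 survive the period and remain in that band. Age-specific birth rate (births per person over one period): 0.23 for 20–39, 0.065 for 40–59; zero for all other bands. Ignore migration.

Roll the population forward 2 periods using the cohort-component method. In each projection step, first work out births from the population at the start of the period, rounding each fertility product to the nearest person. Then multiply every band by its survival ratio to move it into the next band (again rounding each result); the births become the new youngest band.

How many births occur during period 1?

[period 1]
Births: 4200 * 0.23 = 966  |  15200 * 0.065 = 988 → total 1954
20–39: 10100 * 0.948 = 9575
40–59: 4200 * 0.952 = 3998
60–79: 15200 * 0.94 = 14288
80+: 8900 * 0.953 + 3200 * 0.524 = 8482 + 1677 = 10159
→ [1954, 9575, 3998, 14288, 10159]

1954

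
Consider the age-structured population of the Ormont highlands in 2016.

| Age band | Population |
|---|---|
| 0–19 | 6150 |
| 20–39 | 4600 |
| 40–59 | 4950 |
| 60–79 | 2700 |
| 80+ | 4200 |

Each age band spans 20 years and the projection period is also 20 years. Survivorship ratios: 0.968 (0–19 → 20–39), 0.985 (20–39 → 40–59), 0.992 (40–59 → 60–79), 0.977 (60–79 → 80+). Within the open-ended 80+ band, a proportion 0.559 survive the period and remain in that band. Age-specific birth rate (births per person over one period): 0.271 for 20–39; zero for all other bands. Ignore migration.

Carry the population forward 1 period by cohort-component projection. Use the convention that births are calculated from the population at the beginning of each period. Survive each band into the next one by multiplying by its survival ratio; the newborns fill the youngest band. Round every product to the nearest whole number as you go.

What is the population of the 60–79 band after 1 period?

— Period 1 —
Births: 4600 * 0.271 = 1247
20–39: 6150 * 0.968 = 5953
40–59: 4600 * 0.985 = 4531
60–79: 4950 * 0.992 = 4910
80+: 2700 * 0.977 + 4200 * 0.559 = 2638 + 2348 = 4986
End of period: [1247, 5953, 4531, 4910, 4986]

4910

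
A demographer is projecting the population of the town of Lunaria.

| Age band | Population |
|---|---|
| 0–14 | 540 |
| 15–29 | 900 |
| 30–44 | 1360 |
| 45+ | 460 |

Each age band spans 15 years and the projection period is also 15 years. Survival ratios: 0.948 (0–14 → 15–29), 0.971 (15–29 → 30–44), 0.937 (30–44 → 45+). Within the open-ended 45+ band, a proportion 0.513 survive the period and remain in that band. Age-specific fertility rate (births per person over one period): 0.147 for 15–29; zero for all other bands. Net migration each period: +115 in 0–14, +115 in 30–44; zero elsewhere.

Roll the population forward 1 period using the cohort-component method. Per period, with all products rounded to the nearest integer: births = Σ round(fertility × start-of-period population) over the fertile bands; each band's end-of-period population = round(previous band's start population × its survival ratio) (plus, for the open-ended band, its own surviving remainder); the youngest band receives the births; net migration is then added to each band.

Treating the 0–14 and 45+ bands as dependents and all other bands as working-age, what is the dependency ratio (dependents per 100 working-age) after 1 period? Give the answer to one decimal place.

Numbering the groups 1..4 from youngest to oldest:
— Period 1 —
Births: 900 × 0.147 = 132
Group 2: 540 × 0.948 = 512
Group 3: 900 × 0.971 = 874
Group 4: 1360 × 0.937 + 460 × 0.513 = 1274 + 236 = 1510
Net migration: Group 1 + 115 → 247; Group 3 + 115 → 989
Giving 247 / 512 / 989 / 1510.
Dependents (band 0–14 + band 45+) = 247 + 1510 = 1757; working-age = 1501; ratio = 1757/1501 × 100 = 117.1

117.1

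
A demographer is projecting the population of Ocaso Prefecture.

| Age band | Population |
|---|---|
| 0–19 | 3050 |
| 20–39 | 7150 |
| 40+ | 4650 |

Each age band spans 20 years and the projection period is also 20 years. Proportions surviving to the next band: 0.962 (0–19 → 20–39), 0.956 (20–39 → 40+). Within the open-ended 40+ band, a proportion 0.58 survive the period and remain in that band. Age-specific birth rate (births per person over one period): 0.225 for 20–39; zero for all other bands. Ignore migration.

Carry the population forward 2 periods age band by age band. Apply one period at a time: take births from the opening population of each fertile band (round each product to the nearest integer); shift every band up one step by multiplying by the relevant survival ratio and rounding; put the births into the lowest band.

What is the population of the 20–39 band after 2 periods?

1548

— Period 1 —
Births: 7150 × 0.225 = 1609
20–39: 3050 × 0.962 = 2934
40+: 7150 × 0.956 + 4650 × 0.58 = 6835 + 2697 = 9532
End of period: [1609, 2934, 9532]
— Period 2 —
Births: 2934 × 0.225 = 660
20–39: 1609 × 0.962 = 1548
40+: 2934 × 0.956 + 9532 × 0.58 = 2805 + 5529 = 8334
End of period: [660, 1548, 8334]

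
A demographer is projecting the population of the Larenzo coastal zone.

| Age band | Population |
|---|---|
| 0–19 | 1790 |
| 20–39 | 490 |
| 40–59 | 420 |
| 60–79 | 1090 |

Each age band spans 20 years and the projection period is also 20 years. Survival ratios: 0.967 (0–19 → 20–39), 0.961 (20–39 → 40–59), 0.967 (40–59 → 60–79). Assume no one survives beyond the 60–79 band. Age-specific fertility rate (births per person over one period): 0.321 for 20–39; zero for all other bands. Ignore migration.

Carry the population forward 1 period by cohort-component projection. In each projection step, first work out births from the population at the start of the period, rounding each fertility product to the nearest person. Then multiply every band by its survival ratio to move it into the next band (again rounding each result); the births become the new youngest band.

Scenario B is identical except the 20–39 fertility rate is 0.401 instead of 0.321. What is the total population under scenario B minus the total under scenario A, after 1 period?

39

(Bands numbered youngest = 1 to oldest = 4.)
After projecting period 1:
Births: 490 × 0.321 = 157
Band 2: 1790 × 0.967 = 1731
Band 3: 490 × 0.961 = 471
Band 4: 420 × 0.967 = 406
Population now: 0–19=157, 20–39=1731, 40–59=471, 60–79=406
Scenario A total after 1 period: 2765
Scenario B projection —
After projecting period 1:
Births: 490 × 0.401 = 196
Band 2: 1790 × 0.967 = 1731
Band 3: 490 × 0.961 = 471
Band 4: 420 × 0.967 = 406
Population now: 0–19=196, 20–39=1731, 40–59=471, 60–79=406
Scenario B total after 1 period: 2804
Difference B − A = 2804 − 2765 = 39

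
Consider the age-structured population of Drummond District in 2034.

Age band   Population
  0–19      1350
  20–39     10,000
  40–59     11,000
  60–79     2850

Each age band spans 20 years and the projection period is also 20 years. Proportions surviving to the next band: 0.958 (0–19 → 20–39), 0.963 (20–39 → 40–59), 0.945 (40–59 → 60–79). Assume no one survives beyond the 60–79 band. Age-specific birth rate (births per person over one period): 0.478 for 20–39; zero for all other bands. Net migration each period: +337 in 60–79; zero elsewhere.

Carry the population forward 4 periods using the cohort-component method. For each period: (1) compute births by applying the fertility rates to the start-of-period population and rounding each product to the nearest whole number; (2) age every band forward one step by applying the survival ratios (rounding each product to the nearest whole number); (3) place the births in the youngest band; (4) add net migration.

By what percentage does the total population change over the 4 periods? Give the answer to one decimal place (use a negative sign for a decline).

Numbering the bands 1..4 from youngest to oldest:
After projecting period 1:
Births: 10000 × 0.478 = 4780
Band 2: 1350 × 0.958 = 1293
Band 3: 10000 × 0.963 = 9630
Band 4: 11000 × 0.945 = 10395
Net migration: Band 4 + 337 → 10732
Population now: 0–19=4780, 20–39=1293, 40–59=9630, 60–79=10732
After projecting period 2:
Births: 1293 × 0.478 = 618
Band 2: 4780 × 0.958 = 4579
Band 3: 1293 × 0.963 = 1245
Band 4: 9630 × 0.945 = 9100
Net migration: Band 4 + 337 → 9437
Population now: 0–19=618, 20–39=4579, 40–59=1245, 60–79=9437
After projecting period 3:
Births: 4579 × 0.478 = 2189
Band 2: 618 × 0.958 = 592
Band 3: 4579 × 0.963 = 4410
Band 4: 1245 × 0.945 = 1177
Net migration: Band 4 + 337 → 1514
Population now: 0–19=2189, 20–39=592, 40–59=4410, 60–79=1514
After projecting period 4:
Births: 592 × 0.478 = 283
Band 2: 2189 × 0.958 = 2097
Band 3: 592 × 0.963 = 570
Band 4: 4410 × 0.945 = 4167
Net migration: Band 4 + 337 → 4504
Population now: 0–19=283, 20–39=2097, 40–59=570, 60–79=4504
Total: 25200 → 7454; change = -17746; percentage change = -70.4%

-70.4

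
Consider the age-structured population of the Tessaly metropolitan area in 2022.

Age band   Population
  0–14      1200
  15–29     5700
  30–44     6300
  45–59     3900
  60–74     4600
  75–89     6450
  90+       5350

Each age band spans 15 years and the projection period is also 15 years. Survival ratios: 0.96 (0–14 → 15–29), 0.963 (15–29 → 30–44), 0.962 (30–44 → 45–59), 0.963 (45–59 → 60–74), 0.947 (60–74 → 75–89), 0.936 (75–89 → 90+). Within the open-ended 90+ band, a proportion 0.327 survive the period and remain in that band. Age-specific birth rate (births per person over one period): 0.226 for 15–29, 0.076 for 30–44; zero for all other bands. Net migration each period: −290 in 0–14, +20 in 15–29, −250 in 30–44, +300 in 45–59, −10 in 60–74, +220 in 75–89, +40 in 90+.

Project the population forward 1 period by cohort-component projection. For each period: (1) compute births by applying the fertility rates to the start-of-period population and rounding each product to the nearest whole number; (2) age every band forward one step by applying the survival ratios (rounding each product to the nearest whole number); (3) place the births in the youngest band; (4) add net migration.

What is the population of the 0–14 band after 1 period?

1477

Numbering the groups 1..7 from youngest to oldest:
Period 1.
Births: 5700 × 0.226 = 1288, 6300 × 0.076 = 479 ⇒ total 1767
Group 2: 1200 × 0.96 = 1152
Group 3: 5700 × 0.963 = 5489
Group 4: 6300 × 0.962 = 6061
Group 5: 3900 × 0.963 = 3756
Group 6: 4600 × 0.947 = 4356
Group 7: 6450 × 0.936 + 5350 × 0.327 = 6037 + 1749 = 7786
Net migration: Group 1 − 290 → 1477; Group 2 + 20 → 1172; Group 3 − 250 → 5239; Group 4 + 300 → 6361; Group 5 − 10 → 3746; Group 6 + 220 → 4576; Group 7 + 40 → 7826
End of period: [1477, 1172, 5239, 6361, 3746, 4576, 7826]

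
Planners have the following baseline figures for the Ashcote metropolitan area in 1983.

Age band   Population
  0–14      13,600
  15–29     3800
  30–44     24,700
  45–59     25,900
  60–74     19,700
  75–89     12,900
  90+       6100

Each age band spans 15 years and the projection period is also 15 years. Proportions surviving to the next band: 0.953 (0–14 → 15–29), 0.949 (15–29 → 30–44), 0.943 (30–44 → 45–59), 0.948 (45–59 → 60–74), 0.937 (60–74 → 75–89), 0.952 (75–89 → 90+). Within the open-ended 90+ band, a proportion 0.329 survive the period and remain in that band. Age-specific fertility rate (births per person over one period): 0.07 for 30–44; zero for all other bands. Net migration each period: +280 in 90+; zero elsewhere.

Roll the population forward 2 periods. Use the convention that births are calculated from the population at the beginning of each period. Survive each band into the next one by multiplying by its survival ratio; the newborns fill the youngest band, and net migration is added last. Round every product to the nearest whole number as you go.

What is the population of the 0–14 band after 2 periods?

(Groups numbered youngest = 1 to oldest = 7.)
After projecting period 1:
Births: 24700 * 0.07 = 1729
Group 2: 13600 * 0.953 = 12961
Group 3: 3800 * 0.949 = 3606
Group 4: 24700 * 0.943 = 23292
Group 5: 25900 * 0.948 = 24553
Group 6: 19700 * 0.937 = 18459
Group 7: 12900 * 0.952 + 6100 * 0.329 = 12281 + 2007 = 14288
Net migration: Group 7 + 280 → 14568
End of period: [1729, 12961, 3606, 23292, 24553, 18459, 14568]
After projecting period 2:
Births: 3606 * 0.07 = 252
Group 2: 1729 * 0.953 = 1648
Group 3: 12961 * 0.949 = 12300
Group 4: 3606 * 0.943 = 3400
Group 5: 23292 * 0.948 = 22081
Group 6: 24553 * 0.937 = 23006
Group 7: 18459 * 0.952 + 14568 * 0.329 = 17573 + 4793 = 22366
Net migration: Group 7 + 280 → 22646
End of period: [252, 1648, 12300, 3400, 22081, 23006, 22646]

252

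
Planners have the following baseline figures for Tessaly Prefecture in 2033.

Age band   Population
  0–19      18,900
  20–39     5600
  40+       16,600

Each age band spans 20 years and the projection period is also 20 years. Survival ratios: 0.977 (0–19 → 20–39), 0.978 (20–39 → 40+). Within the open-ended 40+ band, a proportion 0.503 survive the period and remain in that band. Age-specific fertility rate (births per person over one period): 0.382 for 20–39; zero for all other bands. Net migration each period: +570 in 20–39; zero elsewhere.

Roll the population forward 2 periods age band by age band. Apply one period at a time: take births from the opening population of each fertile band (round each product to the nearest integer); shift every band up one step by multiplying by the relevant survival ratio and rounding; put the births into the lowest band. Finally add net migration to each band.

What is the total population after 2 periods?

35502

Let band 1 be 0–19 through band 3 = 40+.
After projecting period 1:
Births: 5600 * 0.382 = 2139
Band 2: 18900 * 0.977 = 18465
Band 3: 5600 * 0.978 + 16600 * 0.503 = 5477 + 8350 = 13827
Net migration: Band 2 + 570 → 19035
Giving 2139 / 19035 / 13827.
After projecting period 2:
Births: 19035 * 0.382 = 7271
Band 2: 2139 * 0.977 = 2090
Band 3: 19035 * 0.978 + 13827 * 0.503 = 18616 + 6955 = 25571
Net migration: Band 2 + 570 → 2660
Giving 7271 / 2660 / 25571.
Total after period 2: 7271 + 2660 + 25571 = 35502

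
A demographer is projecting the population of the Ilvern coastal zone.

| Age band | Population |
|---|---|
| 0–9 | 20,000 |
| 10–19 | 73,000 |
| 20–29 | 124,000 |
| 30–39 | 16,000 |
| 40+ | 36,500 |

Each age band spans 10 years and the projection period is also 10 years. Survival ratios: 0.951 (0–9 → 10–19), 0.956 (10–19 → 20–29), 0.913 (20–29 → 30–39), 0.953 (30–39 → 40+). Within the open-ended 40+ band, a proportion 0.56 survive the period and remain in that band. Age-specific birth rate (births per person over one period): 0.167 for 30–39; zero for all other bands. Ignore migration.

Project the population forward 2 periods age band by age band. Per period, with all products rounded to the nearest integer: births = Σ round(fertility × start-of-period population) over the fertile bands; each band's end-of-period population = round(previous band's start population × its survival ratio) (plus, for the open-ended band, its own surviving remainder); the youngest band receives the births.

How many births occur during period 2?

Numbering the bands 1..5 from youngest to oldest:
— Period 1 —
Births: 16000 × 0.167 = 2672
Band 2: 20000 × 0.951 = 19020
Band 3: 73000 × 0.956 = 69788
Band 4: 124000 × 0.913 = 113212
Band 5: 16000 × 0.953 + 36500 × 0.56 = 15248 + 20440 = 35688
→ [2672, 19020, 69788, 113212, 35688]
— Period 2 —
Births: 113212 × 0.167 = 18906
Band 2: 2672 × 0.951 = 2541
Band 3: 19020 × 0.956 = 18183
Band 4: 69788 × 0.913 = 63716
Band 5: 113212 × 0.953 + 35688 × 0.56 = 107891 + 19985 = 127876
→ [18906, 2541, 18183, 63716, 127876]

18906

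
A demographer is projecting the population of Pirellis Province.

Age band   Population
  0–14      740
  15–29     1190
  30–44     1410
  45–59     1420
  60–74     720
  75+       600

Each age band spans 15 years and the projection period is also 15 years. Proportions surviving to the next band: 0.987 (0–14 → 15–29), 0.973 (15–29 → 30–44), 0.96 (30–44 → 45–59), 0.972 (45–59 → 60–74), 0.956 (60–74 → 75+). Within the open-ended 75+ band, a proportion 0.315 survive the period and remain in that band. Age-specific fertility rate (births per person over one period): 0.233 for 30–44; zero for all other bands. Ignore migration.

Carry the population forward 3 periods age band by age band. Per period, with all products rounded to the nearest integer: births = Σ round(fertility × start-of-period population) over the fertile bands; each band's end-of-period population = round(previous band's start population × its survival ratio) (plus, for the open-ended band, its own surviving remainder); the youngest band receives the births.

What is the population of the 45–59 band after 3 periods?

682

Call the bands 1 to 6, youngest first.
Period 1.
Births: 1410 × 0.233 = 329
Band 2: 740 × 0.987 = 730
Band 3: 1190 × 0.973 = 1158
Band 4: 1410 × 0.96 = 1354
Band 5: 1420 × 0.972 = 1380
Band 6: 720 × 0.956 + 600 × 0.315 = 688 + 189 = 877
→ [329, 730, 1158, 1354, 1380, 877]
Period 2.
Births: 1158 × 0.233 = 270
Band 2: 329 × 0.987 = 325
Band 3: 730 × 0.973 = 710
Band 4: 1158 × 0.96 = 1112
Band 5: 1354 × 0.972 = 1316
Band 6: 1380 × 0.956 + 877 × 0.315 = 1319 + 276 = 1595
→ [270, 325, 710, 1112, 1316, 1595]
Period 3.
Births: 710 × 0.233 = 165
Band 2: 270 × 0.987 = 266
Band 3: 325 × 0.973 = 316
Band 4: 710 × 0.96 = 682
Band 5: 1112 × 0.972 = 1081
Band 6: 1316 × 0.956 + 1595 × 0.315 = 1258 + 502 = 1760
→ [165, 266, 316, 682, 1081, 1760]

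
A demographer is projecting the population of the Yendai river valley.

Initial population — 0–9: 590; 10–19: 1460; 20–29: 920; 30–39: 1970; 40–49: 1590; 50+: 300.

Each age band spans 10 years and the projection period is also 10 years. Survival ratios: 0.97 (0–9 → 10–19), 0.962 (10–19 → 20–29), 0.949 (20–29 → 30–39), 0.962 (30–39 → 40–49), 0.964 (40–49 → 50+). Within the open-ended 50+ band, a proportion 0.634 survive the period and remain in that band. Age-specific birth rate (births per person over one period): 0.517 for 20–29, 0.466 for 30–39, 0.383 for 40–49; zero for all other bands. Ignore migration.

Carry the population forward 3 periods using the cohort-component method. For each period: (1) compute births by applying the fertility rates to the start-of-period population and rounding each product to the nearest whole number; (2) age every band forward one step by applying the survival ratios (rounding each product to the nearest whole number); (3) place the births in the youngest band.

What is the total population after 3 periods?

Call the bands 1 to 6, youngest first.
After projecting period 1:
Births: 920 × 0.517 = 476  |  1970 × 0.466 = 918  |  1590 × 0.383 = 609 → total 2003
Band 2: 590 × 0.97 = 572
Band 3: 1460 × 0.962 = 1405
Band 4: 920 × 0.949 = 873
Band 5: 1970 × 0.962 = 1895
Band 6: 1590 × 0.964 + 300 × 0.634 = 1533 + 190 = 1723
→ [2003, 572, 1405, 873, 1895, 1723]
After projecting period 2:
Births: 1405 × 0.517 = 726  |  873 × 0.466 = 407  |  1895 × 0.383 = 726 → total 1859
Band 2: 2003 × 0.97 = 1943
Band 3: 572 × 0.962 = 550
Band 4: 1405 × 0.949 = 1333
Band 5: 873 × 0.962 = 840
Band 6: 1895 × 0.964 + 1723 × 0.634 = 1827 + 1092 = 2919
→ [1859, 1943, 550, 1333, 840, 2919]
After projecting period 3:
Births: 550 × 0.517 = 284  |  1333 × 0.466 = 621  |  840 × 0.383 = 322 → total 1227
Band 2: 1859 × 0.97 = 1803
Band 3: 1943 × 0.962 = 1869
Band 4: 550 × 0.949 = 522
Band 5: 1333 × 0.962 = 1282
Band 6: 840 × 0.964 + 2919 × 0.634 = 810 + 1851 = 2661
→ [1227, 1803, 1869, 522, 1282, 2661]
Total after period 3: 1227 + 1803 + 1869 + 522 + 1282 + 2661 = 9364

9364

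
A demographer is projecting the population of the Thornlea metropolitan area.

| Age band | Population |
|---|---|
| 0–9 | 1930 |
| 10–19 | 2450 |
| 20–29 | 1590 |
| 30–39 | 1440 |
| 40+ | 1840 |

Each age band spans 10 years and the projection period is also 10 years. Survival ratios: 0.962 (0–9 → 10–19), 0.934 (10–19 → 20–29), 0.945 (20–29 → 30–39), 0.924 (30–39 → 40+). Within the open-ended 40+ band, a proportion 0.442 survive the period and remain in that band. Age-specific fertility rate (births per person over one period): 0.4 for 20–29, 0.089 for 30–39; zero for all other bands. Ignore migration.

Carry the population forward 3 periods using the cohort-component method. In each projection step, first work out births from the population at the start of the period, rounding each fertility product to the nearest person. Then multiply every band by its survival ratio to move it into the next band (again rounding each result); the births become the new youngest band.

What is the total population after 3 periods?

Period 1:
Births: 1590 × 0.4 = 636 ; 1440 × 0.089 = 128 → total 764
10–19: 1930 × 0.962 = 1857
20–29: 2450 × 0.934 = 2288
30–39: 1590 × 0.945 = 1503
40+: 1440 × 0.924 + 1840 × 0.442 = 1331 + 813 = 2144
End of period: [764, 1857, 2288, 1503, 2144]
Period 2:
Births: 2288 × 0.4 = 915 ; 1503 × 0.089 = 134 → total 1049
10–19: 764 × 0.962 = 735
20–29: 1857 × 0.934 = 1734
30–39: 2288 × 0.945 = 2162
40+: 1503 × 0.924 + 2144 × 0.442 = 1389 + 948 = 2337
End of period: [1049, 735, 1734, 2162, 2337]
Period 3:
Births: 1734 × 0.4 = 694 ; 2162 × 0.089 = 192 → total 886
10–19: 1049 × 0.962 = 1009
20–29: 735 × 0.934 = 686
30–39: 1734 × 0.945 = 1639
40+: 2162 × 0.924 + 2337 × 0.442 = 1998 + 1033 = 3031
End of period: [886, 1009, 686, 1639, 3031]
Total after period 3: 886 + 1009 + 686 + 1639 + 3031 = 7251

7251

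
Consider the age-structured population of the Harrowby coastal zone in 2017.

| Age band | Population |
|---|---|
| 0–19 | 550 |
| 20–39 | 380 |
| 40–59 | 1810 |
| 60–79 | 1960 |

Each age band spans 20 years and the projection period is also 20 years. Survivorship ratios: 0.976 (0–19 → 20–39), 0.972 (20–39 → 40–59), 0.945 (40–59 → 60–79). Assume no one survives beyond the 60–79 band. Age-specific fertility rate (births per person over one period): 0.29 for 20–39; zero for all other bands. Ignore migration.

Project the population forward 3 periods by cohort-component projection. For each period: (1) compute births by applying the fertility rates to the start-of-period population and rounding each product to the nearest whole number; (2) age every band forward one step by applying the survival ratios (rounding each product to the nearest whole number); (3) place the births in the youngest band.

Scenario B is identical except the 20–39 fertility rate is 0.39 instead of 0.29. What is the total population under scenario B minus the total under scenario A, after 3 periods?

[period 1]
Births: 380 × 0.29 = 110
20–39: 550 × 0.976 = 537
40–59: 380 × 0.972 = 369
60–79: 1810 × 0.945 = 1710
End of period: [110, 537, 369, 1710]
[period 2]
Births: 537 × 0.29 = 156
20–39: 110 × 0.976 = 107
40–59: 537 × 0.972 = 522
60–79: 369 × 0.945 = 349
End of period: [156, 107, 522, 349]
[period 3]
Births: 107 × 0.29 = 31
20–39: 156 × 0.976 = 152
40–59: 107 × 0.972 = 104
60–79: 522 × 0.945 = 493
End of period: [31, 152, 104, 493]
Scenario A total after 3 periods: 780
Scenario B projection —
[period 1]
Births: 380 × 0.39 = 148
20–39: 550 × 0.976 = 537
40–59: 380 × 0.972 = 369
60–79: 1810 × 0.945 = 1710
End of period: [148, 537, 369, 1710]
[period 2]
Births: 537 × 0.39 = 209
20–39: 148 × 0.976 = 144
40–59: 537 × 0.972 = 522
60–79: 369 × 0.945 = 349
End of period: [209, 144, 522, 349]
[period 3]
Births: 144 × 0.39 = 56
20–39: 209 × 0.976 = 204
40–59: 144 × 0.972 = 140
60–79: 522 × 0.945 = 493
End of period: [56, 204, 140, 493]
Scenario B total after 3 periods: 893
Difference B − A = 893 − 780 = 113

113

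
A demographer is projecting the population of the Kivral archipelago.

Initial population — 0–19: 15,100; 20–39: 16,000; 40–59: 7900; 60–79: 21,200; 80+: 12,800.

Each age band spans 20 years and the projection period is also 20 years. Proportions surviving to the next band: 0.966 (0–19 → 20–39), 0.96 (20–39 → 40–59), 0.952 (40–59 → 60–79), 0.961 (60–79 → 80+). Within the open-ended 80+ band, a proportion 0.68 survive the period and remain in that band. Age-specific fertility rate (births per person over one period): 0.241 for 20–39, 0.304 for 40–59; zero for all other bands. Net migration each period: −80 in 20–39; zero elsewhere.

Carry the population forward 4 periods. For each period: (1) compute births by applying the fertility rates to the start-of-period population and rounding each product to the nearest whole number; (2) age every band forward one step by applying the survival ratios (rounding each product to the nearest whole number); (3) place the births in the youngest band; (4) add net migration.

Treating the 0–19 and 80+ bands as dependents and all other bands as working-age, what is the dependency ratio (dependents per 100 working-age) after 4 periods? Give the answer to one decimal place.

209.3

Period 1.
Births: 16000 × 0.241 = 3856 ; 7900 × 0.304 = 2402 ⇒ total 6258
20–39: 15100 × 0.966 = 14587
40–59: 16000 × 0.96 = 15360
60–79: 7900 × 0.952 = 7521
80+: 21200 × 0.961 + 12800 × 0.68 = 20373 + 8704 = 29077
Net migration: 20–39 − 80 → 14507
→ [6258, 14507, 15360, 7521, 29077]
Period 2.
Births: 14507 × 0.241 = 3496 ; 15360 × 0.304 = 4669 ⇒ total 8165
20–39: 6258 × 0.966 = 6045
40–59: 14507 × 0.96 = 13927
60–79: 15360 × 0.952 = 14623
80+: 7521 × 0.961 + 29077 × 0.68 = 7228 + 19772 = 27000
Net migration: 20–39 − 80 → 5965
→ [8165, 5965, 13927, 14623, 27000]
Period 3.
Births: 5965 × 0.241 = 1438 ; 13927 × 0.304 = 4234 ⇒ total 5672
20–39: 8165 × 0.966 = 7887
40–59: 5965 × 0.96 = 5726
60–79: 13927 × 0.952 = 13259
80+: 14623 × 0.961 + 27000 × 0.68 = 14053 + 18360 = 32413
Net migration: 20–39 − 80 → 7807
→ [5672, 7807, 5726, 13259, 32413]
Period 4.
Births: 7807 × 0.241 = 1881 ; 5726 × 0.304 = 1741 ⇒ total 3622
20–39: 5672 × 0.966 = 5479
40–59: 7807 × 0.96 = 7495
60–79: 5726 × 0.952 = 5451
80+: 13259 × 0.961 + 32413 × 0.68 = 12742 + 22041 = 34783
Net migration: 20–39 − 80 → 5399
→ [3622, 5399, 7495, 5451, 34783]
Dependents (band 0–19 + band 80+) = 3622 + 34783 = 38405; working-age = 18345; ratio = 38405/18345 × 100 = 209.3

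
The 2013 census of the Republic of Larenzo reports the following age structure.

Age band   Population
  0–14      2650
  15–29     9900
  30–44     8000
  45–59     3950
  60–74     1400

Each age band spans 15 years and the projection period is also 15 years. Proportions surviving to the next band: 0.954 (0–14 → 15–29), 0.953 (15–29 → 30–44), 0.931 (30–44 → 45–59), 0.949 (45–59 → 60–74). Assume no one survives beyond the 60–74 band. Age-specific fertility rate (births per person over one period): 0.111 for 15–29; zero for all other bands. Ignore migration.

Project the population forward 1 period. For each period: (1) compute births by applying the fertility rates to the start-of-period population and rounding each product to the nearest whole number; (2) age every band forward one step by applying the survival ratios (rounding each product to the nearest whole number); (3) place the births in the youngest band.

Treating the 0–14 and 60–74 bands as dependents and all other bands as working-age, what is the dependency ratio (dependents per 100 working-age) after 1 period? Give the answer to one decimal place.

25.0

— Period 1 —
Births: 9900 × 0.111 = 1099
15–29: 2650 × 0.954 = 2528
30–44: 9900 × 0.953 = 9435
45–59: 8000 × 0.931 = 7448
60–74: 3950 × 0.949 = 3749
Population now: 0–14=1099, 15–29=2528, 30–44=9435, 45–59=7448, 60–74=3749
Dependents (band 0–14 + band 60–74) = 1099 + 3749 = 4848; working-age = 19411; ratio = 4848/19411 × 100 = 25.0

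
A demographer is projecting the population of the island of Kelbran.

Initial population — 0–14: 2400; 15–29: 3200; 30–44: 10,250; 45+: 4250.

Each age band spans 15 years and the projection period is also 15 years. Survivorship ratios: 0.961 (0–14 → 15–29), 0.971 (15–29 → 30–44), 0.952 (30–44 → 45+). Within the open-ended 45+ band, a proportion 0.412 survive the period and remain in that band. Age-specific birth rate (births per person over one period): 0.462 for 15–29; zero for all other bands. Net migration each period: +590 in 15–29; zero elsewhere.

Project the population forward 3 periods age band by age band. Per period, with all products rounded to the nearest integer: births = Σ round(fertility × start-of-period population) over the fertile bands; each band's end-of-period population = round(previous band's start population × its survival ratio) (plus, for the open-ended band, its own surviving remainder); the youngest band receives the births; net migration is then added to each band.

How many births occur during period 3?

Period 1:
Births: 3200 * 0.462 = 1478
15–29: 2400 * 0.961 = 2306
30–44: 3200 * 0.971 = 3107
45+: 10250 * 0.952 + 4250 * 0.412 = 9758 + 1751 = 11509
Net migration: 15–29 + 590 → 2896
Population now: 0–14=1478, 15–29=2896, 30–44=3107, 45+=11509
Period 2:
Births: 2896 * 0.462 = 1338
15–29: 1478 * 0.961 = 1420
30–44: 2896 * 0.971 = 2812
45+: 3107 * 0.952 + 11509 * 0.412 = 2958 + 4742 = 7700
Net migration: 15–29 + 590 → 2010
Population now: 0–14=1338, 15–29=2010, 30–44=2812, 45+=7700
Period 3:
Births: 2010 * 0.462 = 929
15–29: 1338 * 0.961 = 1286
30–44: 2010 * 0.971 = 1952
45+: 2812 * 0.952 + 7700 * 0.412 = 2677 + 3172 = 5849
Net migration: 15–29 + 590 → 1876
Population now: 0–14=929, 15–29=1876, 30–44=1952, 45+=5849

929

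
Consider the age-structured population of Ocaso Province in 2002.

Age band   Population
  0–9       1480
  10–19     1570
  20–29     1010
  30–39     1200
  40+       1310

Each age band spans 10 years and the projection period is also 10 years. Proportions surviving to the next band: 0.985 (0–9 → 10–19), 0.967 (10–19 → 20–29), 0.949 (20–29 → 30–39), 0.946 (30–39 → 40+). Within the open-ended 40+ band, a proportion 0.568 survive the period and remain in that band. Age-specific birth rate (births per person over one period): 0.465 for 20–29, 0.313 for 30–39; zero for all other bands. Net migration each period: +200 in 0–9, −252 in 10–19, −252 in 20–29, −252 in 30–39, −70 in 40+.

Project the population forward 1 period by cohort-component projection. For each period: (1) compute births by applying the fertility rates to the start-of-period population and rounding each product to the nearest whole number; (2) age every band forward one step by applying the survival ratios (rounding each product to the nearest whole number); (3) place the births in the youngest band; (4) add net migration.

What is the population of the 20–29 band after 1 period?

Let group 1 be 0–9 through group 5 = 40+.
Period 1:
Births: 1010 × 0.465 = 470 ; 1200 × 0.313 = 376 → 846
Group 2: 1480 × 0.985 = 1458
Group 3: 1570 × 0.967 = 1518
Group 4: 1010 × 0.949 = 958
Group 5: 1200 × 0.946 + 1310 × 0.568 = 1135 + 744 = 1879
Net migration: Group 1 + 200 → 1046; Group 2 − 252 → 1206; Group 3 − 252 → 1266; Group 4 − 252 → 706; Group 5 − 70 → 1809
End of period: [1046, 1206, 1266, 706, 1809]

1266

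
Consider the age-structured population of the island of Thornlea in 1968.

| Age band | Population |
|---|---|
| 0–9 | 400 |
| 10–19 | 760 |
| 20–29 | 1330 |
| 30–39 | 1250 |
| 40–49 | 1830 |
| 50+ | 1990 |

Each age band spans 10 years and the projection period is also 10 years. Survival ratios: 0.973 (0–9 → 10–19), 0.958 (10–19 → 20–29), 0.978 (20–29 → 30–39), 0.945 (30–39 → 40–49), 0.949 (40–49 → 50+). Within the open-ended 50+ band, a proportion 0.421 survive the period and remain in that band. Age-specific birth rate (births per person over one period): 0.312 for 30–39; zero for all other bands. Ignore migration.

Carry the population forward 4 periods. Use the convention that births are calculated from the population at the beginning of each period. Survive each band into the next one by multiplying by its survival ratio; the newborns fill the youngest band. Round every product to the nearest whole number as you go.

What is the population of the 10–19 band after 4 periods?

After projecting period 1:
Births: 1250 * 0.312 = 390
10–19: 400 * 0.973 = 389
20–29: 760 * 0.958 = 728
30–39: 1330 * 0.978 = 1301
40–49: 1250 * 0.945 = 1181
50+: 1830 * 0.949 + 1990 * 0.421 = 1737 + 838 = 2575
Population now: 0–9=390, 10–19=389, 20–29=728, 30–39=1301, 40–49=1181, 50+=2575
After projecting period 2:
Births: 1301 * 0.312 = 406
10–19: 390 * 0.973 = 379
20–29: 389 * 0.958 = 373
30–39: 728 * 0.978 = 712
40–49: 1301 * 0.945 = 1229
50+: 1181 * 0.949 + 2575 * 0.421 = 1121 + 1084 = 2205
Population now: 0–9=406, 10–19=379, 20–29=373, 30–39=712, 40–49=1229, 50+=2205
After projecting period 3:
Births: 712 * 0.312 = 222
10–19: 406 * 0.973 = 395
20–29: 379 * 0.958 = 363
30–39: 373 * 0.978 = 365
40–49: 712 * 0.945 = 673
50+: 1229 * 0.949 + 2205 * 0.421 = 1166 + 928 = 2094
Population now: 0–9=222, 10–19=395, 20–29=363, 30–39=365, 40–49=673, 50+=2094
After projecting period 4:
Births: 365 * 0.312 = 114
10–19: 222 * 0.973 = 216
20–29: 395 * 0.958 = 378
30–39: 363 * 0.978 = 355
40–49: 365 * 0.945 = 345
50+: 673 * 0.949 + 2094 * 0.421 = 639 + 882 = 1521
Population now: 0–9=114, 10–19=216, 20–29=378, 30–39=355, 40–49=345, 50+=1521

216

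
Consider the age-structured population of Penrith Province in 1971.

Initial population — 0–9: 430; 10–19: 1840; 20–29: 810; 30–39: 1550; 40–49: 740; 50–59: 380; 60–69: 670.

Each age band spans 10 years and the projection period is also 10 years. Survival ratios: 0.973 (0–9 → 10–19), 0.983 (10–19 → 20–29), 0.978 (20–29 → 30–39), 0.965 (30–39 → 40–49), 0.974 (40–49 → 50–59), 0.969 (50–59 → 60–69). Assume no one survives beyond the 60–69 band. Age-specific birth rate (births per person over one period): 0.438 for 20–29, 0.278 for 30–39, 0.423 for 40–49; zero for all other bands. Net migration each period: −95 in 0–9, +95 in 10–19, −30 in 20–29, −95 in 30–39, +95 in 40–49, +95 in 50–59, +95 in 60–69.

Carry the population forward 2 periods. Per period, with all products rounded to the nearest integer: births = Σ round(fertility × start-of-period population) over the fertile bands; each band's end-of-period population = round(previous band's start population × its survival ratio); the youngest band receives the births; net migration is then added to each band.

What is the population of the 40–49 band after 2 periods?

768

Numbering the bands 1..7 from youngest to oldest:
[period 1]
Births: 810 × 0.438 = 355, 1550 × 0.278 = 431, 740 × 0.423 = 313 — total 1099
Band 2: 430 × 0.973 = 418
Band 3: 1840 × 0.983 = 1809
Band 4: 810 × 0.978 = 792
Band 5: 1550 × 0.965 = 1496
Band 6: 740 × 0.974 = 721
Band 7: 380 × 0.969 = 368
Net migration: Band 1 − 95 → 1004; Band 2 + 95 → 513; Band 3 − 30 → 1779; Band 4 − 95 → 697; Band 5 + 95 → 1591; Band 6 + 95 → 816; Band 7 + 95 → 463
→ [1004, 513, 1779, 697, 1591, 816, 463]
[period 2]
Births: 1779 × 0.438 = 779, 697 × 0.278 = 194, 1591 × 0.423 = 673 — total 1646
Band 2: 1004 × 0.973 = 977
Band 3: 513 × 0.983 = 504
Band 4: 1779 × 0.978 = 1740
Band 5: 697 × 0.965 = 673
Band 6: 1591 × 0.974 = 1550
Band 7: 816 × 0.969 = 791
Net migration: Band 1 − 95 → 1551; Band 2 + 95 → 1072; Band 3 − 30 → 474; Band 4 − 95 → 1645; Band 5 + 95 → 768; Band 6 + 95 → 1645; Band 7 + 95 → 886
→ [1551, 1072, 474, 1645, 768, 1645, 886]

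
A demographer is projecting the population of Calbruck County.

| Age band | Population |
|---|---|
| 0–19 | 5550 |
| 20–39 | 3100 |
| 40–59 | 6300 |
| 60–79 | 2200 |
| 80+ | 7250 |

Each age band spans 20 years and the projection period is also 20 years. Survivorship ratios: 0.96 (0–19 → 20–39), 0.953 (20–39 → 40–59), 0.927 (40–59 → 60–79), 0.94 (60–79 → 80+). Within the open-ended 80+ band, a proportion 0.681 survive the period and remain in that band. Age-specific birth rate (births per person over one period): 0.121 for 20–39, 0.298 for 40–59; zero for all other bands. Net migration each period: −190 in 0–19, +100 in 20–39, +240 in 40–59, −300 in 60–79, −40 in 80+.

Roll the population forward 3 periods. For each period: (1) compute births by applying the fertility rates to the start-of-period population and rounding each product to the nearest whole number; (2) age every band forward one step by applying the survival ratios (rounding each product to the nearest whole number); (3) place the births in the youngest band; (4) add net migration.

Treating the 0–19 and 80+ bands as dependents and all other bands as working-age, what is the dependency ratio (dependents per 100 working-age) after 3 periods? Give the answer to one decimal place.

129.6

Period 1.
Births: 3100 × 0.121 = 375 ; 6300 × 0.298 = 1877 — total 2252
20–39: 5550 × 0.96 = 5328
40–59: 3100 × 0.953 = 2954
60–79: 6300 × 0.927 = 5840
80+: 2200 × 0.94 + 7250 × 0.681 = 2068 + 4937 = 7005
Net migration: 0–19 − 190 → 2062; 20–39 + 100 → 5428; 40–59 + 240 → 3194; 60–79 − 300 → 5540; 80+ − 40 → 6965
Population now: 0–19=2062, 20–39=5428, 40–59=3194, 60–79=5540, 80+=6965
Period 2.
Births: 5428 × 0.121 = 657 ; 3194 × 0.298 = 952 — total 1609
20–39: 2062 × 0.96 = 1980
40–59: 5428 × 0.953 = 5173
60–79: 3194 × 0.927 = 2961
80+: 5540 × 0.94 + 6965 × 0.681 = 5208 + 4743 = 9951
Net migration: 0–19 − 190 → 1419; 20–39 + 100 → 2080; 40–59 + 240 → 5413; 60–79 − 300 → 2661; 80+ − 40 → 9911
Population now: 0–19=1419, 20–39=2080, 40–59=5413, 60–79=2661, 80+=9911
Period 3.
Births: 2080 × 0.121 = 252 ; 5413 × 0.298 = 1613 — total 1865
20–39: 1419 × 0.96 = 1362
40–59: 2080 × 0.953 = 1982
60–79: 5413 × 0.927 = 5018
80+: 2661 × 0.94 + 9911 × 0.681 = 2501 + 6749 = 9250
Net migration: 0–19 − 190 → 1675; 20–39 + 100 → 1462; 40–59 + 240 → 2222; 60–79 − 300 → 4718; 80+ − 40 → 9210
Population now: 0–19=1675, 20–39=1462, 40–59=2222, 60–79=4718, 80+=9210
Dependents (band 0–19 + band 80+) = 1675 + 9210 = 10885; working-age = 8402; ratio = 10885/8402 × 100 = 129.6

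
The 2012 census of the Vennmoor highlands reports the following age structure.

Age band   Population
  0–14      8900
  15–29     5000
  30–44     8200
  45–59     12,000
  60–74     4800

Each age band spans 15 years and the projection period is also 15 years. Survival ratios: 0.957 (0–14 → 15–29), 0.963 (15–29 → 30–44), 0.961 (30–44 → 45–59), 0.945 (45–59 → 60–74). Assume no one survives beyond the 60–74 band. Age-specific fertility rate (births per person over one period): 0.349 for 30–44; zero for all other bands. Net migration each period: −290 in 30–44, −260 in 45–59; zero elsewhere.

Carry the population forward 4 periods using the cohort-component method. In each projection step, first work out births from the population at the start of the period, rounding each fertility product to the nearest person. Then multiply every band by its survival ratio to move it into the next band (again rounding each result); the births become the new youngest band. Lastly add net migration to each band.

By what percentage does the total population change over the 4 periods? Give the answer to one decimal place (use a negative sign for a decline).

Numbering the groups 1..5 from youngest to oldest:
Period 1:
Births: 8200 * 0.349 = 2862
Group 2: 8900 * 0.957 = 8517
Group 3: 5000 * 0.963 = 4815
Group 4: 8200 * 0.961 = 7880
Group 5: 12000 * 0.945 = 11340
Net migration: Group 3 − 290 → 4525; Group 4 − 260 → 7620
Giving 2862 / 8517 / 4525 / 7620 / 11340.
Period 2:
Births: 4525 * 0.349 = 1579
Group 2: 2862 * 0.957 = 2739
Group 3: 8517 * 0.963 = 8202
Group 4: 4525 * 0.961 = 4349
Group 5: 7620 * 0.945 = 7201
Net migration: Group 3 − 290 → 7912; Group 4 − 260 → 4089
Giving 1579 / 2739 / 7912 / 4089 / 7201.
Period 3:
Births: 7912 * 0.349 = 2761
Group 2: 1579 * 0.957 = 1511
Group 3: 2739 * 0.963 = 2638
Group 4: 7912 * 0.961 = 7603
Group 5: 4089 * 0.945 = 3864
Net migration: Group 3 − 290 → 2348; Group 4 − 260 → 7343
Giving 2761 / 1511 / 2348 / 7343 / 3864.
Period 4:
Births: 2348 * 0.349 = 819
Group 2: 2761 * 0.957 = 2642
Group 3: 1511 * 0.963 = 1455
Group 4: 2348 * 0.961 = 2256
Group 5: 7343 * 0.945 = 6939
Net migration: Group 3 − 290 → 1165; Group 4 − 260 → 1996
Giving 819 / 2642 / 1165 / 1996 / 6939.
Total: 38900 → 13561; change = -25339; percentage change = -65.1%

-65.1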